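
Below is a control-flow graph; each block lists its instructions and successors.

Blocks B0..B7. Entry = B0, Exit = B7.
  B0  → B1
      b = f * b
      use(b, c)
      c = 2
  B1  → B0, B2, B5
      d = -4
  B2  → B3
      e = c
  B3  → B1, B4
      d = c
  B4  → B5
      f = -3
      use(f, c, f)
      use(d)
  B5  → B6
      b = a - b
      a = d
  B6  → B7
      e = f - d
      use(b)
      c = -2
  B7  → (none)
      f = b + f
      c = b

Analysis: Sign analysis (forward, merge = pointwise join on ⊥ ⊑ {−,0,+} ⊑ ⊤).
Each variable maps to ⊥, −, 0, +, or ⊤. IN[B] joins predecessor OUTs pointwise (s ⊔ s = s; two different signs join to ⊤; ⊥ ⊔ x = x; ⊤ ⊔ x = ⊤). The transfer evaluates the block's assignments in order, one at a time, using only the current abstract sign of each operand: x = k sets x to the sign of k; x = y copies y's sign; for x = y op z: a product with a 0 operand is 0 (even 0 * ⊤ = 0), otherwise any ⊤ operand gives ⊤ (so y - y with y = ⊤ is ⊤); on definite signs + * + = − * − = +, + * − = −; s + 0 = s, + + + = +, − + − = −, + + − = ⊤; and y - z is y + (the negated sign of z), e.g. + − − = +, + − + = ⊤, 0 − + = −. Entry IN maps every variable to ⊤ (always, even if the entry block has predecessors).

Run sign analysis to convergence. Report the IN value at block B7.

Answer: {a: ⊤, b: ⊤, c: -, d: ⊤, e: ⊤, f: ⊤}

Working:
Per-block solution:
  B0:  IN=(all ⊤)  OUT={c:+; rest ⊤}
  B1:  IN={c:+; rest ⊤}  OUT={c:+, d:-; rest ⊤}
  B2:  IN={c:+, d:-; rest ⊤}  OUT={c:+, d:-, e:+; rest ⊤}
  B3:  IN={c:+, d:-, e:+; rest ⊤}  OUT={c:+, d:+, e:+; rest ⊤}
  B4:  IN={c:+, d:+, e:+; rest ⊤}  OUT={c:+, d:+, e:+, f:-; rest ⊤}
  B5:  IN={c:+; rest ⊤}  OUT={c:+; rest ⊤}
  B6:  IN={c:+; rest ⊤}  OUT={c:-; rest ⊤}
  B7:  IN={c:-; rest ⊤}  OUT=(all ⊤)

Merge at B7: IN[B7] = OUT[B6] = {a: ⊤, b: ⊤, c: -, d: ⊤, e: ⊤, f: ⊤}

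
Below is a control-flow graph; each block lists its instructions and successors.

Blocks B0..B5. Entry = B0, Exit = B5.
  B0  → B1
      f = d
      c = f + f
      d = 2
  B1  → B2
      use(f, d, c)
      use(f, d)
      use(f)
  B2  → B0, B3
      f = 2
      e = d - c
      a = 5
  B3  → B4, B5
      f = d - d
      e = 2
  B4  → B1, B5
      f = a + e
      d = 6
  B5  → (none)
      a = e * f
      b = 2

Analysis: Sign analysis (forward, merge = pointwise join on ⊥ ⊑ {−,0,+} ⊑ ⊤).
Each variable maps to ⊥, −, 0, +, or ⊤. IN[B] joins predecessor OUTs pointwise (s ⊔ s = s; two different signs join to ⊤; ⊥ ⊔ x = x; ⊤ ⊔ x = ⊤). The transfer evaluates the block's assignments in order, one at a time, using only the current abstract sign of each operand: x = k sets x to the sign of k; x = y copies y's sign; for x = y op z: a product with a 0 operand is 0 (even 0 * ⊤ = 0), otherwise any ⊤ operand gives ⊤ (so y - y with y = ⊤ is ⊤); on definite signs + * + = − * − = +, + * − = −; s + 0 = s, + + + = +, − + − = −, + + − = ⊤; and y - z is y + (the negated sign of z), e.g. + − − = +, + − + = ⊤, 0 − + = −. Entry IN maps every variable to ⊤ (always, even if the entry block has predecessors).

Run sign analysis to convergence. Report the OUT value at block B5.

Answer: {a: ⊤, b: +, c: ⊤, d: +, e: +, f: ⊤}

Working:
Fixpoint table:
  B0:  IN=(all ⊤)  OUT={d:+; rest ⊤}
  B1:  IN={d:+; rest ⊤}  OUT={d:+; rest ⊤}
  B2:  IN={d:+; rest ⊤}  OUT={a:+, d:+, f:+; rest ⊤}
  B3:  IN={a:+, d:+, f:+; rest ⊤}  OUT={a:+, d:+, e:+; rest ⊤}
  B4:  IN={a:+, d:+, e:+; rest ⊤}  OUT={a:+, d:+, e:+, f:+; rest ⊤}
  B5:  IN={a:+, d:+, e:+; rest ⊤}  OUT={b:+, d:+, e:+; rest ⊤}

Merge at B5: IN[B5] = OUT[B3] ⊔ OUT[B4] = {a: +, b: ⊤, c: ⊤, d: +, e: +, f: ⊤}
Applying B5's transfer function to that IN value gives OUT[B5] (row B5 above).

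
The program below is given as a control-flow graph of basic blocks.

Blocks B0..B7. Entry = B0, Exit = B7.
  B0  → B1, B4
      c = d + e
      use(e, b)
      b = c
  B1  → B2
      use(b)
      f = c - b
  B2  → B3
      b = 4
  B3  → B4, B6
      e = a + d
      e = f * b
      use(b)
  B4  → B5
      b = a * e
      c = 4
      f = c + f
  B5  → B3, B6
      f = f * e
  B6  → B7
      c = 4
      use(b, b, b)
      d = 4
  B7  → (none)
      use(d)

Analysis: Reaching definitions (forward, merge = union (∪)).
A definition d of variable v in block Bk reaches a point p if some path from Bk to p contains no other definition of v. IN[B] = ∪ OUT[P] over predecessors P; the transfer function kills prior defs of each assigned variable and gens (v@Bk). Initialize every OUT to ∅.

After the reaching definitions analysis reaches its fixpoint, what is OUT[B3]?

Answer: {b@B2, b@B4, c@B0, c@B4, e@B3, f@B1, f@B5}

Trace:
Fixpoint table:
  B0: | IN={} | OUT={b@B0, c@B0}
  B1: | IN={b@B0, c@B0} | OUT={b@B0, c@B0, f@B1}
  B2: | IN={b@B0, c@B0, f@B1} | OUT={b@B2, c@B0, f@B1}
  B3: | IN={b@B2, b@B4, c@B0, c@B4, e@B3, f@B1, f@B5} | OUT={b@B2, b@B4, c@B0, c@B4, e@B3, f@B1, f@B5}
  B4: | IN={b@B0, b@B2, b@B4, c@B0, c@B4, e@B3, f@B1, f@B5} | OUT={b@B4, c@B4, e@B3, f@B4}
  B5: | IN={b@B4, c@B4, e@B3, f@B4} | OUT={b@B4, c@B4, e@B3, f@B5}
  B6: | IN={b@B2, b@B4, c@B0, c@B4, e@B3, f@B1, f@B5} | OUT={b@B2, b@B4, c@B6, d@B6, e@B3, f@B1, f@B5}
  B7: | IN={b@B2, b@B4, c@B6, d@B6, e@B3, f@B1, f@B5} | OUT={b@B2, b@B4, c@B6, d@B6, e@B3, f@B1, f@B5}

Merge at B3: IN[B3] = OUT[B2] ⊔ OUT[B5] = {b@B2, b@B4, c@B0, c@B4, e@B3, f@B1, f@B5}
Applying B3's transfer function to that IN value gives OUT[B3] (row B3 above).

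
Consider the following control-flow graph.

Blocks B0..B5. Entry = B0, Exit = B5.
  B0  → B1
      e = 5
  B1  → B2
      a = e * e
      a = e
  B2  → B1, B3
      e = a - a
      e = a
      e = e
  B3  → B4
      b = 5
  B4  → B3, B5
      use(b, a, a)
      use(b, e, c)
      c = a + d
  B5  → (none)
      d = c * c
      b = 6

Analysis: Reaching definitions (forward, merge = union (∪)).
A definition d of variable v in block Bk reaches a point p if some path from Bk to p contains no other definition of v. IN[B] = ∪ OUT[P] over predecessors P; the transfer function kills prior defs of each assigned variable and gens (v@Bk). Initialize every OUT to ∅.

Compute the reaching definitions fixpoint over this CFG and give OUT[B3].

Fixpoint table:
  B0: | IN={} | OUT={e@B0}
  B1: | IN={a@B1, e@B0, e@B2} | OUT={a@B1, e@B0, e@B2}
  B2: | IN={a@B1, e@B0, e@B2} | OUT={a@B1, e@B2}
  B3: | IN={a@B1, b@B3, c@B4, e@B2} | OUT={a@B1, b@B3, c@B4, e@B2}
  B4: | IN={a@B1, b@B3, c@B4, e@B2} | OUT={a@B1, b@B3, c@B4, e@B2}
  B5: | IN={a@B1, b@B3, c@B4, e@B2} | OUT={a@B1, b@B5, c@B4, d@B5, e@B2}

Merge at B3: IN[B3] = OUT[B2] ⊔ OUT[B4] = {a@B1, b@B3, c@B4, e@B2}
Applying B3's transfer function to that IN value gives OUT[B3] (row B3 above).

Answer: {a@B1, b@B3, c@B4, e@B2}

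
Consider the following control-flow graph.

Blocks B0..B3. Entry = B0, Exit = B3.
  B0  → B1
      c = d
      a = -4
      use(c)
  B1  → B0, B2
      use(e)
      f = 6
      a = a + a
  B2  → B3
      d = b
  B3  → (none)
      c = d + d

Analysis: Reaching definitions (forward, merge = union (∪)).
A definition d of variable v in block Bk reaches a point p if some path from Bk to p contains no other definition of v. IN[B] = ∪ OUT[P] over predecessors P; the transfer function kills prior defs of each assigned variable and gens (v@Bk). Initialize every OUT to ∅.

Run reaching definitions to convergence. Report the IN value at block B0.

Converged values:
  B0:   IN={a@B1, c@B0, f@B1}   OUT={a@B0, c@B0, f@B1}
  B1:   IN={a@B0, c@B0, f@B1}   OUT={a@B1, c@B0, f@B1}
  B2:   IN={a@B1, c@B0, f@B1}   OUT={a@B1, c@B0, d@B2, f@B1}
  B3:   IN={a@B1, c@B0, d@B2, f@B1}   OUT={a@B1, c@B3, d@B2, f@B1}

Merge at B0 (entry node, so the boundary value {} is joined with the incoming edge(s)): IN[B0] = {} ⊔ OUT[B1] = {a@B1, c@B0, f@B1}

Answer: {a@B1, c@B0, f@B1}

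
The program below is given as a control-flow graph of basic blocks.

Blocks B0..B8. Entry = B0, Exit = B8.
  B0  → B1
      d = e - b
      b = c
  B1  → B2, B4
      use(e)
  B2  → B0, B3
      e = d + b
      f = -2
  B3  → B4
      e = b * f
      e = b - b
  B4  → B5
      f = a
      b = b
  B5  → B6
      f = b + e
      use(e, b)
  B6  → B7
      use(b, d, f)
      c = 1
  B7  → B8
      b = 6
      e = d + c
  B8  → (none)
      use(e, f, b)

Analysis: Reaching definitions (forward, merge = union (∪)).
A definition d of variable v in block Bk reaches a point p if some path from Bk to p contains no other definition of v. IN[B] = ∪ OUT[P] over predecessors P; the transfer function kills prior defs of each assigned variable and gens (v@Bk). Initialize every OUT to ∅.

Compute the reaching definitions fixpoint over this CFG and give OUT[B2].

Answer: {b@B0, d@B0, e@B2, f@B2}

Working:
Converged values:
  B0: | IN={b@B0, d@B0, e@B2, f@B2} | OUT={b@B0, d@B0, e@B2, f@B2}
  B1: | IN={b@B0, d@B0, e@B2, f@B2} | OUT={b@B0, d@B0, e@B2, f@B2}
  B2: | IN={b@B0, d@B0, e@B2, f@B2} | OUT={b@B0, d@B0, e@B2, f@B2}
  B3: | IN={b@B0, d@B0, e@B2, f@B2} | OUT={b@B0, d@B0, e@B3, f@B2}
  B4: | IN={b@B0, d@B0, e@B2, e@B3, f@B2} | OUT={b@B4, d@B0, e@B2, e@B3, f@B4}
  B5: | IN={b@B4, d@B0, e@B2, e@B3, f@B4} | OUT={b@B4, d@B0, e@B2, e@B3, f@B5}
  B6: | IN={b@B4, d@B0, e@B2, e@B3, f@B5} | OUT={b@B4, c@B6, d@B0, e@B2, e@B3, f@B5}
  B7: | IN={b@B4, c@B6, d@B0, e@B2, e@B3, f@B5} | OUT={b@B7, c@B6, d@B0, e@B7, f@B5}
  B8: | IN={b@B7, c@B6, d@B0, e@B7, f@B5} | OUT={b@B7, c@B6, d@B0, e@B7, f@B5}

Merge at B2: IN[B2] = OUT[B1] = {b@B0, d@B0, e@B2, f@B2}
Applying B2's transfer function to that IN value gives OUT[B2] (row B2 above).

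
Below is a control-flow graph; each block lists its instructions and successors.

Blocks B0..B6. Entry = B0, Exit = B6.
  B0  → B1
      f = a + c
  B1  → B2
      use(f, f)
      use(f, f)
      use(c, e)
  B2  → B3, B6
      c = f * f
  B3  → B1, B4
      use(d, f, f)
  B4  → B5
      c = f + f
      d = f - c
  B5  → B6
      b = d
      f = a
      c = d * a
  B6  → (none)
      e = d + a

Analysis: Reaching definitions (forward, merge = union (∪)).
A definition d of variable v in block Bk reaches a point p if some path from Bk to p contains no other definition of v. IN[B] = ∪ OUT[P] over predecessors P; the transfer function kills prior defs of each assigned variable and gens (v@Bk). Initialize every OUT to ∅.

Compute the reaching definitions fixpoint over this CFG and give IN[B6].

Per-block solution:
  B0: | IN={} | OUT={f@B0}
  B1: | IN={c@B2, f@B0} | OUT={c@B2, f@B0}
  B2: | IN={c@B2, f@B0} | OUT={c@B2, f@B0}
  B3: | IN={c@B2, f@B0} | OUT={c@B2, f@B0}
  B4: | IN={c@B2, f@B0} | OUT={c@B4, d@B4, f@B0}
  B5: | IN={c@B4, d@B4, f@B0} | OUT={b@B5, c@B5, d@B4, f@B5}
  B6: | IN={b@B5, c@B2, c@B5, d@B4, f@B0, f@B5} | OUT={b@B5, c@B2, c@B5, d@B4, e@B6, f@B0, f@B5}

Merge at B6: IN[B6] = OUT[B2] ⊔ OUT[B5] = {b@B5, c@B2, c@B5, d@B4, f@B0, f@B5}

Answer: {b@B5, c@B2, c@B5, d@B4, f@B0, f@B5}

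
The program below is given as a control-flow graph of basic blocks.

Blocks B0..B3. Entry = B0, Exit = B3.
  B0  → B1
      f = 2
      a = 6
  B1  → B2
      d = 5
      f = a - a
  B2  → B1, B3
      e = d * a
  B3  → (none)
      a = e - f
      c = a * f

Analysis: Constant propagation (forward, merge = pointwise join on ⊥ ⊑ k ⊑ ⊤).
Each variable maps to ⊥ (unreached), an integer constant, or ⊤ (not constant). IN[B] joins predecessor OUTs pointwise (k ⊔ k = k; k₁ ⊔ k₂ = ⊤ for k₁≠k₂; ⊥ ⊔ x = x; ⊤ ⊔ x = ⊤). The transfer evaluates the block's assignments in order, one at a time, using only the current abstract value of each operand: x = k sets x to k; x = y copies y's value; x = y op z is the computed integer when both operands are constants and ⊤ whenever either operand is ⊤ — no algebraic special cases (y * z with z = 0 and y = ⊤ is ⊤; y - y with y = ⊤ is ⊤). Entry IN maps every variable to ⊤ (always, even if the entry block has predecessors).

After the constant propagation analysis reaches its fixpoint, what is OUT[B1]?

Fixpoint table:
  B0: | IN=(all ⊤) | OUT={a:6, f:2; rest ⊤}
  B1: | IN={a:6; rest ⊤} | OUT={a:6, d:5, f:0; rest ⊤}
  B2: | IN={a:6, d:5, f:0; rest ⊤} | OUT={a:6, d:5, e:30, f:0; rest ⊤}
  B3: | IN={a:6, d:5, e:30, f:0; rest ⊤} | OUT={a:30, c:0, d:5, e:30, f:0; rest ⊤}

Merge at B1: IN[B1] = OUT[B0] ⊔ OUT[B2] = {a: 6, b: ⊤, c: ⊤, d: ⊤, e: ⊤, f: ⊤}
Applying B1's transfer function to that IN value gives OUT[B1] (row B1 above).

Answer: {a: 6, b: ⊤, c: ⊤, d: 5, e: ⊤, f: 0}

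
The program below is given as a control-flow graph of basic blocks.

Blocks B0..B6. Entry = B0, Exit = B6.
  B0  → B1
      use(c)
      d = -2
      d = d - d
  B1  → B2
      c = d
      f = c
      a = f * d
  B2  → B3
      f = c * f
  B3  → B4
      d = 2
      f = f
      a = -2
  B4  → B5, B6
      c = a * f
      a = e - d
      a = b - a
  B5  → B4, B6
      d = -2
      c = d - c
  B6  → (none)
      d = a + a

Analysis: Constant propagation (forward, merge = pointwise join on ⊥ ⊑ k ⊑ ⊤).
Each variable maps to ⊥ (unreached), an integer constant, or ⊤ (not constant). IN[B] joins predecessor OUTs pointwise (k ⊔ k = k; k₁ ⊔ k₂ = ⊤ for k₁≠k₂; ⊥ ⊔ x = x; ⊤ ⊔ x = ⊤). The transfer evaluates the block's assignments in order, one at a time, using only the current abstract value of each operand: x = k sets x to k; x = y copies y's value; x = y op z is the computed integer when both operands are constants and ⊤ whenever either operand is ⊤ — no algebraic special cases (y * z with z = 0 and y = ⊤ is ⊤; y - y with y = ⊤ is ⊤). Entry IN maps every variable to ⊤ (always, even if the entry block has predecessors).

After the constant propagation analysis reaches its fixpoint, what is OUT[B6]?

Answer: {a: ⊤, b: ⊤, c: ⊤, d: ⊤, e: ⊤, f: 0}

Derivation:
Converged values:
  B0:  IN=(all ⊤)  OUT={d:0; rest ⊤}
  B1:  IN={d:0; rest ⊤}  OUT={a:0, c:0, d:0, f:0; rest ⊤}
  B2:  IN={a:0, c:0, d:0, f:0; rest ⊤}  OUT={a:0, c:0, d:0, f:0; rest ⊤}
  B3:  IN={a:0, c:0, d:0, f:0; rest ⊤}  OUT={a:-2, c:0, d:2, f:0; rest ⊤}
  B4:  IN={f:0; rest ⊤}  OUT={f:0; rest ⊤}
  B5:  IN={f:0; rest ⊤}  OUT={d:-2, f:0; rest ⊤}
  B6:  IN={f:0; rest ⊤}  OUT={f:0; rest ⊤}

Merge at B6: IN[B6] = OUT[B4] ⊔ OUT[B5] = {a: ⊤, b: ⊤, c: ⊤, d: ⊤, e: ⊤, f: 0}
Applying B6's transfer function to that IN value gives OUT[B6] (row B6 above).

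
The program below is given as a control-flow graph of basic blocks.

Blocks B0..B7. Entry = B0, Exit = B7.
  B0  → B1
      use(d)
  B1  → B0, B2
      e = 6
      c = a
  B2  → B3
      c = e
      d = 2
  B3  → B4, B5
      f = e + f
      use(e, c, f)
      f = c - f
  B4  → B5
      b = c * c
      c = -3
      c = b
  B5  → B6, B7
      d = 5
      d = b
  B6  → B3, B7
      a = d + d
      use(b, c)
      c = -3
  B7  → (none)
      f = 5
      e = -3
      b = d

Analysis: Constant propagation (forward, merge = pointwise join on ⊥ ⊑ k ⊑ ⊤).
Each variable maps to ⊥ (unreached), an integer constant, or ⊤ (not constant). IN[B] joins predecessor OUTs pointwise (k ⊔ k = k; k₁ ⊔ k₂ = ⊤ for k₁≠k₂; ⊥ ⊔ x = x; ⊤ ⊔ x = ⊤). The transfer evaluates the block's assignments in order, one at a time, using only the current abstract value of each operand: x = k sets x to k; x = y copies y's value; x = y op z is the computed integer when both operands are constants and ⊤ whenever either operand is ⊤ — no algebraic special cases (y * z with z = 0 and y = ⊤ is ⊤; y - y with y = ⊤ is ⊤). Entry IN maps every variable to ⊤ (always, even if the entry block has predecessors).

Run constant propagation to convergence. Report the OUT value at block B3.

Converged values:
  B0: | IN=(all ⊤) | OUT=(all ⊤)
  B1: | IN=(all ⊤) | OUT={e:6; rest ⊤}
  B2: | IN={e:6; rest ⊤} | OUT={c:6, d:2, e:6; rest ⊤}
  B3: | IN={e:6; rest ⊤} | OUT={e:6; rest ⊤}
  B4: | IN={e:6; rest ⊤} | OUT={e:6; rest ⊤}
  B5: | IN={e:6; rest ⊤} | OUT={e:6; rest ⊤}
  B6: | IN={e:6; rest ⊤} | OUT={c:-3, e:6; rest ⊤}
  B7: | IN={e:6; rest ⊤} | OUT={e:-3, f:5; rest ⊤}

Merge at B3: IN[B3] = OUT[B2] ⊔ OUT[B6] = {a: ⊤, b: ⊤, c: ⊤, d: ⊤, e: 6, f: ⊤}
Applying B3's transfer function to that IN value gives OUT[B3] (row B3 above).

Answer: {a: ⊤, b: ⊤, c: ⊤, d: ⊤, e: 6, f: ⊤}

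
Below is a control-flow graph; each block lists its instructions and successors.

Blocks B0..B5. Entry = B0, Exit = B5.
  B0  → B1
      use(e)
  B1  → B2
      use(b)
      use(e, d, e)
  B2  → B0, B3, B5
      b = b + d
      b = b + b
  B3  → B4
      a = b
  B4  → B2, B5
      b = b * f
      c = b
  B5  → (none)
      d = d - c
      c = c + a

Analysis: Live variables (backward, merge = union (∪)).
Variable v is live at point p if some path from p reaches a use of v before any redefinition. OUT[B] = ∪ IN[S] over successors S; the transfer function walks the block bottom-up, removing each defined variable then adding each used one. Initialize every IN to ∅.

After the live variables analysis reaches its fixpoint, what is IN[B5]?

Answer: {a, c, d}

Working:
Converged values:
  B0:  IN={a, b, c, d, e, f}  OUT={a, b, c, d, e, f}
  B1:  IN={a, b, c, d, e, f}  OUT={a, b, c, d, e, f}
  B2:  IN={a, b, c, d, e, f}  OUT={a, b, c, d, e, f}
  B3:  IN={b, d, e, f}  OUT={a, b, d, e, f}
  B4:  IN={a, b, d, e, f}  OUT={a, b, c, d, e, f}
  B5:  IN={a, c, d}  OUT={}

B5 is the boundary node: OUT[B5] = {}
Applying B5's transfer function to that OUT value gives IN[B5] (row B5 above).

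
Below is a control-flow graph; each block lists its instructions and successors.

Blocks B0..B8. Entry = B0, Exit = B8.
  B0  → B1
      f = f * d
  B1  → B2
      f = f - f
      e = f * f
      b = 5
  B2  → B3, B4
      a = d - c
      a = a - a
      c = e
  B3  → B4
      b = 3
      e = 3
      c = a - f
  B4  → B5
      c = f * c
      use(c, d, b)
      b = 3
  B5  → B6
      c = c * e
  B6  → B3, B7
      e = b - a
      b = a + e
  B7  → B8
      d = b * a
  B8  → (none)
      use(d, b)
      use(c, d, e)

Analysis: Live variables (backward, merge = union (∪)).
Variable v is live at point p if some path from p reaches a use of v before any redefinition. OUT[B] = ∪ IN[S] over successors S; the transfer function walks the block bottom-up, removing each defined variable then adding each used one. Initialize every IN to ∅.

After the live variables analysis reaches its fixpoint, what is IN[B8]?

Fixpoint table:
  B0:  IN={c, d, f}  OUT={c, d, f}
  B1:  IN={c, d, f}  OUT={b, c, d, e, f}
  B2:  IN={b, c, d, e, f}  OUT={a, b, c, d, e, f}
  B3:  IN={a, d, f}  OUT={a, b, c, d, e, f}
  B4:  IN={a, b, c, d, e, f}  OUT={a, b, c, d, e, f}
  B5:  IN={a, b, c, d, e, f}  OUT={a, b, c, d, f}
  B6:  IN={a, b, c, d, f}  OUT={a, b, c, d, e, f}
  B7:  IN={a, b, c, e}  OUT={b, c, d, e}
  B8:  IN={b, c, d, e}  OUT={}

B8 is the boundary node: OUT[B8] = {}
Applying B8's transfer function to that OUT value gives IN[B8] (row B8 above).

Answer: {b, c, d, e}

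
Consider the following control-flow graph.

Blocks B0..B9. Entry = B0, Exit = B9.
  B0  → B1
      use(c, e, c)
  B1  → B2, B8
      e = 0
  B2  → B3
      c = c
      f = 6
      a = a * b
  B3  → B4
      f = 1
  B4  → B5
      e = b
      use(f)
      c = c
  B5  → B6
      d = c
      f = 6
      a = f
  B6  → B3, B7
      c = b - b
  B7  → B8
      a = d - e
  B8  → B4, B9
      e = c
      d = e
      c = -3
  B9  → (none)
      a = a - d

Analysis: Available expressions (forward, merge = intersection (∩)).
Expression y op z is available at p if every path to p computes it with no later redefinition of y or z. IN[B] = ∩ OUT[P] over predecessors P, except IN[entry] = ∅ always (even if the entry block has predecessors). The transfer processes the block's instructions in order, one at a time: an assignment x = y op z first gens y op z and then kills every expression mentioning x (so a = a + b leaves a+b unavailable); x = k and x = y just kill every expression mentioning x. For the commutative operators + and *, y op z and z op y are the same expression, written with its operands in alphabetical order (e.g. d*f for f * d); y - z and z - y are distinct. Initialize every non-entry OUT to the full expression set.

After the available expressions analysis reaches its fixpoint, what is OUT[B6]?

Answer: {b-b}

Trace:
Converged values:
  B0: | IN={} | OUT={}
  B1: | IN={} | OUT={}
  B2: | IN={} | OUT={}
  B3: | IN={} | OUT={}
  B4: | IN={} | OUT={}
  B5: | IN={} | OUT={}
  B6: | IN={} | OUT={b-b}
  B7: | IN={b-b} | OUT={b-b, d-e}
  B8: | IN={} | OUT={}
  B9: | IN={} | OUT={}

Merge at B6: IN[B6] = OUT[B5] = {}
Applying B6's transfer function to that IN value gives OUT[B6] (row B6 above).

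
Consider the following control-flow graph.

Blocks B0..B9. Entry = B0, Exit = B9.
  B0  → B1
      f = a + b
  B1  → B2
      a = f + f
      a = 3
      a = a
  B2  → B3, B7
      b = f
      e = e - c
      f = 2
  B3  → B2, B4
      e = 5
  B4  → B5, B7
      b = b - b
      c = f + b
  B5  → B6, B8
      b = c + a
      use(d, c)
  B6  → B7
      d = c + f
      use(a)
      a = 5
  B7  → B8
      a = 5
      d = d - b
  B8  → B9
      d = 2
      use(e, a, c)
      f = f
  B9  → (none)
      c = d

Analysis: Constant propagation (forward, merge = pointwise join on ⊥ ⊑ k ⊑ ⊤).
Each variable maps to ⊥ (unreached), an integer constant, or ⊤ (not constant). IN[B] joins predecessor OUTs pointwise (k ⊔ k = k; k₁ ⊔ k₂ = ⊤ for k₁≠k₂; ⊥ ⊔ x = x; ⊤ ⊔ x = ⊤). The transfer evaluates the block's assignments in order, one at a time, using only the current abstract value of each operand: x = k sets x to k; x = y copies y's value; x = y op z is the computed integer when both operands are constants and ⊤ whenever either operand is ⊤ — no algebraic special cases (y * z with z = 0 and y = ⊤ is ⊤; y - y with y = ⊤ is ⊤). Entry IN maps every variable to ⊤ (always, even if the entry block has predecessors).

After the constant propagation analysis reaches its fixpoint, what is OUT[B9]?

Per-block solution:
  B0: | IN=(all ⊤) | OUT=(all ⊤)
  B1: | IN=(all ⊤) | OUT={a:3; rest ⊤}
  B2: | IN={a:3; rest ⊤} | OUT={a:3, f:2; rest ⊤}
  B3: | IN={a:3, f:2; rest ⊤} | OUT={a:3, e:5, f:2; rest ⊤}
  B4: | IN={a:3, e:5, f:2; rest ⊤} | OUT={a:3, e:5, f:2; rest ⊤}
  B5: | IN={a:3, e:5, f:2; rest ⊤} | OUT={a:3, e:5, f:2; rest ⊤}
  B6: | IN={a:3, e:5, f:2; rest ⊤} | OUT={a:5, e:5, f:2; rest ⊤}
  B7: | IN={f:2; rest ⊤} | OUT={a:5, f:2; rest ⊤}
  B8: | IN={f:2; rest ⊤} | OUT={d:2, f:2; rest ⊤}
  B9: | IN={d:2, f:2; rest ⊤} | OUT={c:2, d:2, f:2; rest ⊤}

Merge at B9: IN[B9] = OUT[B8] = {a: ⊤, b: ⊤, c: ⊤, d: 2, e: ⊤, f: 2}
Applying B9's transfer function to that IN value gives OUT[B9] (row B9 above).

Answer: {a: ⊤, b: ⊤, c: 2, d: 2, e: ⊤, f: 2}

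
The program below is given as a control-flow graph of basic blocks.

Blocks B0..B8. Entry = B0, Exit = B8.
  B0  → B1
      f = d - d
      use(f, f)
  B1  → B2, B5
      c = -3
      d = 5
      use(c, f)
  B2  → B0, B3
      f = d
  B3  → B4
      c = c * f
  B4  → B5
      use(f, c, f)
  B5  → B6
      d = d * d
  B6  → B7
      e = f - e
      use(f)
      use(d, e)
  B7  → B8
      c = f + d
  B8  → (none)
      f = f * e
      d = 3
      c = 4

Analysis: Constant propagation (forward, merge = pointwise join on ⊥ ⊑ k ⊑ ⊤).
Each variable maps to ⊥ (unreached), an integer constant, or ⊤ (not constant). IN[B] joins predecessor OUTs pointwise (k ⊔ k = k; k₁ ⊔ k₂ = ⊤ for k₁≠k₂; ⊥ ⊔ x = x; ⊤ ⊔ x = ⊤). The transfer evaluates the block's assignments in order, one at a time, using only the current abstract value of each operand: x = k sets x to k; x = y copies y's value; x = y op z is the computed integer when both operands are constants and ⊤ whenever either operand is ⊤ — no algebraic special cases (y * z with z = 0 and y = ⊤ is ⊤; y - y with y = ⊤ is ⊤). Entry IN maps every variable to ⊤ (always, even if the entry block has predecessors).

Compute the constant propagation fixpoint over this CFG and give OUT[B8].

Fixpoint table:
  B0:   IN=(all ⊤)   OUT=(all ⊤)
  B1:   IN=(all ⊤)   OUT={c:-3, d:5; rest ⊤}
  B2:   IN={c:-3, d:5; rest ⊤}   OUT={c:-3, d:5, f:5; rest ⊤}
  B3:   IN={c:-3, d:5, f:5; rest ⊤}   OUT={c:-15, d:5, f:5; rest ⊤}
  B4:   IN={c:-15, d:5, f:5; rest ⊤}   OUT={c:-15, d:5, f:5; rest ⊤}
  B5:   IN={d:5; rest ⊤}   OUT={d:25; rest ⊤}
  B6:   IN={d:25; rest ⊤}   OUT={d:25; rest ⊤}
  B7:   IN={d:25; rest ⊤}   OUT={d:25; rest ⊤}
  B8:   IN={d:25; rest ⊤}   OUT={c:4, d:3; rest ⊤}

Merge at B8: IN[B8] = OUT[B7] = {a: ⊤, b: ⊤, c: ⊤, d: 25, e: ⊤, f: ⊤}
Applying B8's transfer function to that IN value gives OUT[B8] (row B8 above).

Answer: {a: ⊤, b: ⊤, c: 4, d: 3, e: ⊤, f: ⊤}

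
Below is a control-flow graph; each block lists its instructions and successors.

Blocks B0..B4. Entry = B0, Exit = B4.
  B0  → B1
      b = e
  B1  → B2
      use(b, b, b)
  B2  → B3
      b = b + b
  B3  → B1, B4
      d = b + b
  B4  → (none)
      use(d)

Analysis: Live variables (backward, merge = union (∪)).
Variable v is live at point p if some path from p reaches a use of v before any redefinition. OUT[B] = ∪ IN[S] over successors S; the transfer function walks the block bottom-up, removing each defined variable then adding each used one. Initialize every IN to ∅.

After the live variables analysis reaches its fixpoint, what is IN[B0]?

Fixpoint table:
  B0:  IN={e}  OUT={b}
  B1:  IN={b}  OUT={b}
  B2:  IN={b}  OUT={b}
  B3:  IN={b}  OUT={b, d}
  B4:  IN={d}  OUT={}

Merge at B0: OUT[B0] = IN[B1] = {b}
Applying B0's transfer function to that OUT value gives IN[B0] (row B0 above).

Answer: {e}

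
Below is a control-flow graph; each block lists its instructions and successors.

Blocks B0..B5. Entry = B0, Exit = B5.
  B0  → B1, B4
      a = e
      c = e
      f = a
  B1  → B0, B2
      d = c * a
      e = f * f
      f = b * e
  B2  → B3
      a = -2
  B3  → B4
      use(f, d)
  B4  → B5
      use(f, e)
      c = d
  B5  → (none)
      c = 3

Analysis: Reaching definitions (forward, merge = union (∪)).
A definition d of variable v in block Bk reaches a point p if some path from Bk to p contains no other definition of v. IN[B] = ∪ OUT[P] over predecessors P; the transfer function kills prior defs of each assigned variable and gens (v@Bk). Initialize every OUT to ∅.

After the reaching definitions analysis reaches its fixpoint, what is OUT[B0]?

Fixpoint table:
  B0:   IN={a@B0, c@B0, d@B1, e@B1, f@B1}   OUT={a@B0, c@B0, d@B1, e@B1, f@B0}
  B1:   IN={a@B0, c@B0, d@B1, e@B1, f@B0}   OUT={a@B0, c@B0, d@B1, e@B1, f@B1}
  B2:   IN={a@B0, c@B0, d@B1, e@B1, f@B1}   OUT={a@B2, c@B0, d@B1, e@B1, f@B1}
  B3:   IN={a@B2, c@B0, d@B1, e@B1, f@B1}   OUT={a@B2, c@B0, d@B1, e@B1, f@B1}
  B4:   IN={a@B0, a@B2, c@B0, d@B1, e@B1, f@B0, f@B1}   OUT={a@B0, a@B2, c@B4, d@B1, e@B1, f@B0, f@B1}
  B5:   IN={a@B0, a@B2, c@B4, d@B1, e@B1, f@B0, f@B1}   OUT={a@B0, a@B2, c@B5, d@B1, e@B1, f@B0, f@B1}

Merge at B0 (entry node, so the boundary value {} is joined with the incoming edge(s)): IN[B0] = {} ⊔ OUT[B1] = {a@B0, c@B0, d@B1, e@B1, f@B1}
Applying B0's transfer function to that IN value gives OUT[B0] (row B0 above).

Answer: {a@B0, c@B0, d@B1, e@B1, f@B0}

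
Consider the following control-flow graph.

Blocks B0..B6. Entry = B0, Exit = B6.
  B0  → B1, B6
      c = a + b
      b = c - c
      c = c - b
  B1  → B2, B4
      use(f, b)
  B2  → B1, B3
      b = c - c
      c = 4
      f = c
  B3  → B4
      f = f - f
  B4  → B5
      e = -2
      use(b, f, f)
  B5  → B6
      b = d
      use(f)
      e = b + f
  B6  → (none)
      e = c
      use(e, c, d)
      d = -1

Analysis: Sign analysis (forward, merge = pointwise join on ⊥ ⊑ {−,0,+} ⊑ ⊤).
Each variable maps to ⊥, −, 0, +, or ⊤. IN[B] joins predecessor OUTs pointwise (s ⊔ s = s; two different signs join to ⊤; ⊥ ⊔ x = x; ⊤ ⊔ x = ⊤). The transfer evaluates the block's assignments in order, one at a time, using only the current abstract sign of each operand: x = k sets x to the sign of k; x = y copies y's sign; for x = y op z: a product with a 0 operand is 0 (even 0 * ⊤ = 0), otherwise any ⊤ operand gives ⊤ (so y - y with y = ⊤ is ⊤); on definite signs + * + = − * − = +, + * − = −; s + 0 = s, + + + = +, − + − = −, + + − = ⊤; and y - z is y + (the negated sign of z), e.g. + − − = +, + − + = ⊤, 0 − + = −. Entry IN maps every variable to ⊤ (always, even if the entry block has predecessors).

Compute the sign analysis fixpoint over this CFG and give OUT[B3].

Answer: {a: ⊤, b: ⊤, c: +, d: ⊤, e: ⊤, f: ⊤}

Trace:
Fixpoint table:
  B0:   IN=(all ⊤)   OUT=(all ⊤)
  B1:   IN=(all ⊤)   OUT=(all ⊤)
  B2:   IN=(all ⊤)   OUT={c:+, f:+; rest ⊤}
  B3:   IN={c:+, f:+; rest ⊤}   OUT={c:+; rest ⊤}
  B4:   IN=(all ⊤)   OUT={e:-; rest ⊤}
  B5:   IN={e:-; rest ⊤}   OUT=(all ⊤)
  B6:   IN=(all ⊤)   OUT={d:-; rest ⊤}

Merge at B3: IN[B3] = OUT[B2] = {a: ⊤, b: ⊤, c: +, d: ⊤, e: ⊤, f: +}
Applying B3's transfer function to that IN value gives OUT[B3] (row B3 above).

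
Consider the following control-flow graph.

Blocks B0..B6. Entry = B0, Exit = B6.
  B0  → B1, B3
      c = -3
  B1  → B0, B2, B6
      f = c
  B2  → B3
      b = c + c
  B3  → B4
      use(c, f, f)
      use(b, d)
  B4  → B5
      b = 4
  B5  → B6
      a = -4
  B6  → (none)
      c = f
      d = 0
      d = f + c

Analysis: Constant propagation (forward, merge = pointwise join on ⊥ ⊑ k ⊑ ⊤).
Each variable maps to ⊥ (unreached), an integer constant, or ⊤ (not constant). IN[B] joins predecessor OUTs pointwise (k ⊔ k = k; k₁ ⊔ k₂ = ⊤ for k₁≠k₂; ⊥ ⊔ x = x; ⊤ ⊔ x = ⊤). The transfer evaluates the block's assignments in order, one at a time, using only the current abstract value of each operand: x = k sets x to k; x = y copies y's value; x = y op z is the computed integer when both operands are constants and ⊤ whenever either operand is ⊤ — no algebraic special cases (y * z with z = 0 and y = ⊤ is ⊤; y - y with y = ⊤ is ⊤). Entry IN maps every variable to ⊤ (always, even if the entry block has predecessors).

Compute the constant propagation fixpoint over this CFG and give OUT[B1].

Answer: {a: ⊤, b: ⊤, c: -3, d: ⊤, e: ⊤, f: -3}

Derivation:
Per-block solution:
  B0: | IN=(all ⊤) | OUT={c:-3; rest ⊤}
  B1: | IN={c:-3; rest ⊤} | OUT={c:-3, f:-3; rest ⊤}
  B2: | IN={c:-3, f:-3; rest ⊤} | OUT={b:-6, c:-3, f:-3; rest ⊤}
  B3: | IN={c:-3; rest ⊤} | OUT={c:-3; rest ⊤}
  B4: | IN={c:-3; rest ⊤} | OUT={b:4, c:-3; rest ⊤}
  B5: | IN={b:4, c:-3; rest ⊤} | OUT={a:-4, b:4, c:-3; rest ⊤}
  B6: | IN={c:-3; rest ⊤} | OUT=(all ⊤)

Merge at B1: IN[B1] = OUT[B0] = {a: ⊤, b: ⊤, c: -3, d: ⊤, e: ⊤, f: ⊤}
Applying B1's transfer function to that IN value gives OUT[B1] (row B1 above).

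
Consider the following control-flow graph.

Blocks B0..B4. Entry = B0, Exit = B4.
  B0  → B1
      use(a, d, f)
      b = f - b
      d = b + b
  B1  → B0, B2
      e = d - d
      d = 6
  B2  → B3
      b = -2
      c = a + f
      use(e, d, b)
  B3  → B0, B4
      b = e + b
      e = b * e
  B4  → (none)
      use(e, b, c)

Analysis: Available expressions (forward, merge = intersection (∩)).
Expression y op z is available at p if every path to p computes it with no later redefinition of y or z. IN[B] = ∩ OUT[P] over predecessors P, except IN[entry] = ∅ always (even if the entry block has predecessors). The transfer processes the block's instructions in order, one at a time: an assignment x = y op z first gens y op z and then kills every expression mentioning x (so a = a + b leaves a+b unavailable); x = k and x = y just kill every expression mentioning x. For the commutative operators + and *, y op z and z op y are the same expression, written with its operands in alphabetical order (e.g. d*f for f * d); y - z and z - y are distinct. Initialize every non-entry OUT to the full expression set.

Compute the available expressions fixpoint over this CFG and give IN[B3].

Answer: {a+f}

Derivation:
Converged values:
  B0:  IN={}  OUT={b+b}
  B1:  IN={b+b}  OUT={b+b}
  B2:  IN={b+b}  OUT={a+f}
  B3:  IN={a+f}  OUT={a+f}
  B4:  IN={a+f}  OUT={a+f}

Merge at B3: IN[B3] = OUT[B2] = {a+f}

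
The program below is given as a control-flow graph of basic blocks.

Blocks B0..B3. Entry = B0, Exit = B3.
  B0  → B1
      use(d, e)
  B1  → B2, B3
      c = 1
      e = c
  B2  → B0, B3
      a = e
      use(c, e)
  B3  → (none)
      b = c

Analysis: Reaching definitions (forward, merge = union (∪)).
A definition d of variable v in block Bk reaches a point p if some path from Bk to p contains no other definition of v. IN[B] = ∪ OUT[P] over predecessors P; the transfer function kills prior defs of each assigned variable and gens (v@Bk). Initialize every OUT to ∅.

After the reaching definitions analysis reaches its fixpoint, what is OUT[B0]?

Answer: {a@B2, c@B1, e@B1}

Derivation:
Fixpoint table:
  B0: | IN={a@B2, c@B1, e@B1} | OUT={a@B2, c@B1, e@B1}
  B1: | IN={a@B2, c@B1, e@B1} | OUT={a@B2, c@B1, e@B1}
  B2: | IN={a@B2, c@B1, e@B1} | OUT={a@B2, c@B1, e@B1}
  B3: | IN={a@B2, c@B1, e@B1} | OUT={a@B2, b@B3, c@B1, e@B1}

Merge at B0 (entry node, so the boundary value {} is joined with the incoming edge(s)): IN[B0] = {} ⊔ OUT[B2] = {a@B2, c@B1, e@B1}
Applying B0's transfer function to that IN value gives OUT[B0] (row B0 above).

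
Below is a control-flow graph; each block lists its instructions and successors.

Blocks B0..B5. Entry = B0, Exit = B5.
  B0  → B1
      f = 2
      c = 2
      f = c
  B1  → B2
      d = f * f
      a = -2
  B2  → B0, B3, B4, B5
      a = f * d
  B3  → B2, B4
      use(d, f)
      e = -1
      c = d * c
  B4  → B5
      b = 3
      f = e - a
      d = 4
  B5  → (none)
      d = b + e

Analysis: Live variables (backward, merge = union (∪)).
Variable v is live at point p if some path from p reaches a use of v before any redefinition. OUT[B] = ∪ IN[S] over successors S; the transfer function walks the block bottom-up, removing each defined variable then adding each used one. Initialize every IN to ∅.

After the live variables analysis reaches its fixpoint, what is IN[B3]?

Per-block solution:
  B0:   IN={b, e}   OUT={b, c, e, f}
  B1:   IN={b, c, e, f}   OUT={b, c, d, e, f}
  B2:   IN={b, c, d, e, f}   OUT={a, b, c, d, e, f}
  B3:   IN={a, b, c, d, f}   OUT={a, b, c, d, e, f}
  B4:   IN={a, e}   OUT={b, e}
  B5:   IN={b, e}   OUT={}

Merge at B3: OUT[B3] = IN[B2] ⊔ IN[B4] = {a, b, c, d, e, f}
Applying B3's transfer function to that OUT value gives IN[B3] (row B3 above).

Answer: {a, b, c, d, f}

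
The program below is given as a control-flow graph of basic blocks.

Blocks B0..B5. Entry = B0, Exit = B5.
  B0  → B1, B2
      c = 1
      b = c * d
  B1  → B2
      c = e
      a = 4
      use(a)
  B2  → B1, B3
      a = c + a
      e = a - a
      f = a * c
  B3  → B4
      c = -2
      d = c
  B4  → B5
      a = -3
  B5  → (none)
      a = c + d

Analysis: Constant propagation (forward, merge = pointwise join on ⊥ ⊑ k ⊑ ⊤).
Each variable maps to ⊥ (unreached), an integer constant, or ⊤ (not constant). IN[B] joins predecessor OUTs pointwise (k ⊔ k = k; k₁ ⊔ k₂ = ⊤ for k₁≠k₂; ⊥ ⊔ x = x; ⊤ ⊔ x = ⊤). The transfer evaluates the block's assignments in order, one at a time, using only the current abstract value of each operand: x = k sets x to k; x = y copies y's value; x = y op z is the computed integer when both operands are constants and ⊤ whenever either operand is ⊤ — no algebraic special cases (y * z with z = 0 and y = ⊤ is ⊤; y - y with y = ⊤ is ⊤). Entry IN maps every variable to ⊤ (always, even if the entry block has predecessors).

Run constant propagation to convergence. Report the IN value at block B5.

Answer: {a: -3, b: ⊤, c: -2, d: -2, e: ⊤, f: ⊤}

Working:
Fixpoint table:
  B0: | IN=(all ⊤) | OUT={c:1; rest ⊤}
  B1: | IN=(all ⊤) | OUT={a:4; rest ⊤}
  B2: | IN=(all ⊤) | OUT=(all ⊤)
  B3: | IN=(all ⊤) | OUT={c:-2, d:-2; rest ⊤}
  B4: | IN={c:-2, d:-2; rest ⊤} | OUT={a:-3, c:-2, d:-2; rest ⊤}
  B5: | IN={a:-3, c:-2, d:-2; rest ⊤} | OUT={a:-4, c:-2, d:-2; rest ⊤}

Merge at B5: IN[B5] = OUT[B4] = {a: -3, b: ⊤, c: -2, d: -2, e: ⊤, f: ⊤}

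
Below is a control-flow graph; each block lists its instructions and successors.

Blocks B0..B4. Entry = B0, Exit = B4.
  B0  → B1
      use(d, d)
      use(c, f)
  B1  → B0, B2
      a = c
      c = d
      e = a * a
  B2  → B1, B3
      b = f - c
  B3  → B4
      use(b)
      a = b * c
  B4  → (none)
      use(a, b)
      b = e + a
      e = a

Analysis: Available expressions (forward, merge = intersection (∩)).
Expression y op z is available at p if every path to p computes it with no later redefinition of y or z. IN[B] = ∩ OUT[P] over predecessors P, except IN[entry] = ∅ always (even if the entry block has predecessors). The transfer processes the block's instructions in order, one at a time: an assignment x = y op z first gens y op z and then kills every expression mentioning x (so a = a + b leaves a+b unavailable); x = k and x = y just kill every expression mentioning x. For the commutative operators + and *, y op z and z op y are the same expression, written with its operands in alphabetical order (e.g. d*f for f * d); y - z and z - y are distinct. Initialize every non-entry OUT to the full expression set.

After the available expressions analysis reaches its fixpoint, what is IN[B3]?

Fixpoint table:
  B0: | IN={} | OUT={}
  B1: | IN={} | OUT={a*a}
  B2: | IN={a*a} | OUT={a*a, f-c}
  B3: | IN={a*a, f-c} | OUT={b*c, f-c}
  B4: | IN={b*c, f-c} | OUT={f-c}

Merge at B3: IN[B3] = OUT[B2] = {a*a, f-c}

Answer: {a*a, f-c}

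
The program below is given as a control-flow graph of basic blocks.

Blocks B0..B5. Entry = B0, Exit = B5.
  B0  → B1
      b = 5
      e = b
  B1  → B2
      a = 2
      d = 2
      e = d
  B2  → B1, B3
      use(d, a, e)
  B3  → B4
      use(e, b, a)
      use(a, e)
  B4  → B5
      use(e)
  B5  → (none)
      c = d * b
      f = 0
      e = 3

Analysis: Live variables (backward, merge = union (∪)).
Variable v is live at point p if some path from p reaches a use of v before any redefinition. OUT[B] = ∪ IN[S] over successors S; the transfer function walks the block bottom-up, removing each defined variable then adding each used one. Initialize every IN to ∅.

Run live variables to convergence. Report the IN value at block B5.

Answer: {b, d}

Working:
Converged values:
  B0:   IN={}   OUT={b}
  B1:   IN={b}   OUT={a, b, d, e}
  B2:   IN={a, b, d, e}   OUT={a, b, d, e}
  B3:   IN={a, b, d, e}   OUT={b, d, e}
  B4:   IN={b, d, e}   OUT={b, d}
  B5:   IN={b, d}   OUT={}

B5 is the boundary node: OUT[B5] = {}
Applying B5's transfer function to that OUT value gives IN[B5] (row B5 above).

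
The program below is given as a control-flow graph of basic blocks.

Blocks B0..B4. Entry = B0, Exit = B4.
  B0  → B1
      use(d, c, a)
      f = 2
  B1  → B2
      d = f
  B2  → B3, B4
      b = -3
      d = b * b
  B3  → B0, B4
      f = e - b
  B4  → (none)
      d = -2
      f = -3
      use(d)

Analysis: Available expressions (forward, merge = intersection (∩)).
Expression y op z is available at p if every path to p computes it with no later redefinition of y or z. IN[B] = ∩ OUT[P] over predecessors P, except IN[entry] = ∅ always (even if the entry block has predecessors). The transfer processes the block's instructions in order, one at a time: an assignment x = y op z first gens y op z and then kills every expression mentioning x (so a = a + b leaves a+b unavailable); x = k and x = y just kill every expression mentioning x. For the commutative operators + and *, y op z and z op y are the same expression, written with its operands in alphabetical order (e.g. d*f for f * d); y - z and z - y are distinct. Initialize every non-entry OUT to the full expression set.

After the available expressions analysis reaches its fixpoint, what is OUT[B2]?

Fixpoint table:
  B0:  IN={}  OUT={}
  B1:  IN={}  OUT={}
  B2:  IN={}  OUT={b*b}
  B3:  IN={b*b}  OUT={b*b, e-b}
  B4:  IN={b*b}  OUT={b*b}

Merge at B2: IN[B2] = OUT[B1] = {}
Applying B2's transfer function to that IN value gives OUT[B2] (row B2 above).

Answer: {b*b}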